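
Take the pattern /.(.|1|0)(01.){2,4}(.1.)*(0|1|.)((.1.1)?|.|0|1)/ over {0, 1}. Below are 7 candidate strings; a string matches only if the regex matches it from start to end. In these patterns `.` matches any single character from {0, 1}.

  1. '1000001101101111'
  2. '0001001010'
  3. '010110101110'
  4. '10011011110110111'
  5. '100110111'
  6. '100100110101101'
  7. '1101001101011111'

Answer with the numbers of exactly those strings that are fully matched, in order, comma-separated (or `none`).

2, 3, 5, 6, 7

1 → no match
2. '0001001010' → match
3. '010110101110' → match
4 → no match
5. '100110111' → match
6 → match
7 → match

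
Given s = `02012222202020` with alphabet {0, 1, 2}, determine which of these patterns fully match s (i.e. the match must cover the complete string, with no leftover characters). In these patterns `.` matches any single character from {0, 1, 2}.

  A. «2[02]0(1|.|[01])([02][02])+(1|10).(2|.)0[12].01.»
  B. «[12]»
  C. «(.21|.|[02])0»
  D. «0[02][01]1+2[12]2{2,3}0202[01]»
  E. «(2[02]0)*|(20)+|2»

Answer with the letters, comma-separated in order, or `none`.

D

A → no match — must start with `2`
B → no match
C → no match
D → match
E → no match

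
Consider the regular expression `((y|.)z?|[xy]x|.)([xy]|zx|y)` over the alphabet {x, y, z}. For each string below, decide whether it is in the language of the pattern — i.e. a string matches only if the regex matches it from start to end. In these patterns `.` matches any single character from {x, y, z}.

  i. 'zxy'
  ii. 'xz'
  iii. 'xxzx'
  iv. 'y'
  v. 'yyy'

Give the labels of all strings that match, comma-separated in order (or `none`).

i → no match
ii → no match
iii → match
iv → no match
v → no match

iii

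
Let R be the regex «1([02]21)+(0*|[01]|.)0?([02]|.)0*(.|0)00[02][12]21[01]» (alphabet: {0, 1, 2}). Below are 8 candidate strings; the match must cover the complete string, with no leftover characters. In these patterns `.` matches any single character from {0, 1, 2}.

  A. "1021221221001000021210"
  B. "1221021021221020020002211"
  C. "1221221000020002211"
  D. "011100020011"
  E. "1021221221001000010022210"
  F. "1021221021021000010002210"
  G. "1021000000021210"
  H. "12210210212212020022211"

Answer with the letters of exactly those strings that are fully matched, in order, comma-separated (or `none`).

A → match
B → match
C → match
D → no match — must start with "1"
E → match
F → match
G → match
H → match

A, B, C, E, F, G, H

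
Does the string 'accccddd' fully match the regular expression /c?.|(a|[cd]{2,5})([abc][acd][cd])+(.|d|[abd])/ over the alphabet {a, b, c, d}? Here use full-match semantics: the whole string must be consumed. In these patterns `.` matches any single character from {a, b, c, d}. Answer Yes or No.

Yes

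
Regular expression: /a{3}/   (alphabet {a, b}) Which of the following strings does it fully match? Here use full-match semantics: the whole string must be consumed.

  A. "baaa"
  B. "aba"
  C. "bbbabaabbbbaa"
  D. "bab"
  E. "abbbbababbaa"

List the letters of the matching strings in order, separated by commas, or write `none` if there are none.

none

A. "baaa" → no match — must start with "a"
B. "aba" → no match
C → no match — must start with "a"
D. "bab" → no match — must start with "a"
E. "abbbbababbaa" → no match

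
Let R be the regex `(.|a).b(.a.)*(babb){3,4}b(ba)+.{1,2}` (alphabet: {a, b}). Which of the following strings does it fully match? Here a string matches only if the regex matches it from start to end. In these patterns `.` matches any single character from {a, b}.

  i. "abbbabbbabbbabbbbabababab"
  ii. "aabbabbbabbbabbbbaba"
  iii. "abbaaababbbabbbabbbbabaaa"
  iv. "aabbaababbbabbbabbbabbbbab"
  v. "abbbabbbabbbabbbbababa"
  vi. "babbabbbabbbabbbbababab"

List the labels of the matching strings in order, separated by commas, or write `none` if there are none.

i, ii, iii, iv, v, vi

i → match
ii → match
iii → match
iv → match
v → match
vi → match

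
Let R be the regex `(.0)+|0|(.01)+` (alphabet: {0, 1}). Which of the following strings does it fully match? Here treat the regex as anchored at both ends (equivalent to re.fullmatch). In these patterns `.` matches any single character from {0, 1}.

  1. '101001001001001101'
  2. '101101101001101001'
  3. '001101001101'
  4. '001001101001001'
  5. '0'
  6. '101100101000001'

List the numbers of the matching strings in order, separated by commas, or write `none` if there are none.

1, 2, 3, 4, 5

1 → match
2 → match
3. '001101001101' → match
4 → match
5. '0' → match
6 → no match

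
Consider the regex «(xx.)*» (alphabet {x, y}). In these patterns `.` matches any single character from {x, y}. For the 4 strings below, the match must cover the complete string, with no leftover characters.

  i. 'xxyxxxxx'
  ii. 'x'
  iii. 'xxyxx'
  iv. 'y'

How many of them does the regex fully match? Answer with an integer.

i → no match
ii → no match
iii → no match
iv → no match
Total matched: 0

0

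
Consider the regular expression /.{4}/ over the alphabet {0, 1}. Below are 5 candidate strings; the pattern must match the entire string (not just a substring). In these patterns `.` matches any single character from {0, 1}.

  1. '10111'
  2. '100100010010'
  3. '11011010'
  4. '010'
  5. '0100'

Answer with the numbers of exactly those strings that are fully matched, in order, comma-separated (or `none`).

5

1. '10111' → no match
2. '100100010010' → no match
3. '11011010' → no match
4. '010' → no match
5. '0100' → match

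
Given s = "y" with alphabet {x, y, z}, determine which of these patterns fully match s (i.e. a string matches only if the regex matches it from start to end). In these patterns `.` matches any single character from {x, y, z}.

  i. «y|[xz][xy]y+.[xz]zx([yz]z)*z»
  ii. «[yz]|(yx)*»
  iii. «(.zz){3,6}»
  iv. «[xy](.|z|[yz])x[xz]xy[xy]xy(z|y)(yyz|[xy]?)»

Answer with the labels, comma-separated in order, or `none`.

i, ii

i → match
ii → match
iii → no match — must end with "zz"
iv → no match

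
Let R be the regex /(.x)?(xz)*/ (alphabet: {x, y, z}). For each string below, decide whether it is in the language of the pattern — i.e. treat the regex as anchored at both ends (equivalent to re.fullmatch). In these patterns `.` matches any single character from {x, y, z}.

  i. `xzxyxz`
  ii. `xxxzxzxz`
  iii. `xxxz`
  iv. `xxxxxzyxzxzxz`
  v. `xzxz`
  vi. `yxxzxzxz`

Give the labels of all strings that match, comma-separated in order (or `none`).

ii, iii, v, vi

i → no match
ii → match
iii → match
iv → no match
v → match
vi → match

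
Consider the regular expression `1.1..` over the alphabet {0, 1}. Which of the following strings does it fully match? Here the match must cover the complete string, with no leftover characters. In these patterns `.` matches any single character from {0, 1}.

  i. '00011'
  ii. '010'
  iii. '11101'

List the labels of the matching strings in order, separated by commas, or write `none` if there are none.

iii

i → no match — must start with '1'
ii → no match — must start with '1'
iii → match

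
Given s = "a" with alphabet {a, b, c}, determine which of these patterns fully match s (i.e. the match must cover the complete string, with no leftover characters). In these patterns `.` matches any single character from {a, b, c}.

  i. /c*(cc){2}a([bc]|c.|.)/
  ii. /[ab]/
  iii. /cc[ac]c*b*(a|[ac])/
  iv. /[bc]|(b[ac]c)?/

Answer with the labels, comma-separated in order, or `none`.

ii

i → no match
ii → match
iii → no match — must start with "cc"
iv → no match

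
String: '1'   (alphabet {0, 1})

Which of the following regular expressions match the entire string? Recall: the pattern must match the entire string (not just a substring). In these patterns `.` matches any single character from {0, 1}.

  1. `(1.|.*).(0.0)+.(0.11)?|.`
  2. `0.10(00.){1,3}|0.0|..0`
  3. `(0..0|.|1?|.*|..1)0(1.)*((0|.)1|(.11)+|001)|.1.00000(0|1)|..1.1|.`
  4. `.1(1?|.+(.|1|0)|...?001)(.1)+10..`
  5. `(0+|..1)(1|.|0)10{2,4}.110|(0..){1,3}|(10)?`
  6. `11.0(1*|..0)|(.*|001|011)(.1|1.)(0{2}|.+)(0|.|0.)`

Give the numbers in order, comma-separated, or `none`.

1 → match
2 → no match
3 → match
4 → no match
5 → no match
6 → no match

1, 3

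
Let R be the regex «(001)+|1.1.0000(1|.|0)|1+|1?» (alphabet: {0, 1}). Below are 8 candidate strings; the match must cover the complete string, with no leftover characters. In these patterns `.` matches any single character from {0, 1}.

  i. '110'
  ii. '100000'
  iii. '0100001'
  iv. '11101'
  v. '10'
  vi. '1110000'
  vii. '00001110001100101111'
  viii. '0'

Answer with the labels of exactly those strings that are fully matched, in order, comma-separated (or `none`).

i. '110' → no match
ii. '100000' → no match
iii. '0100001' → no match
iv. '11101' → no match
v. '10' → no match
vi. '1110000' → no match
vii → no match
viii. '0' → no match

none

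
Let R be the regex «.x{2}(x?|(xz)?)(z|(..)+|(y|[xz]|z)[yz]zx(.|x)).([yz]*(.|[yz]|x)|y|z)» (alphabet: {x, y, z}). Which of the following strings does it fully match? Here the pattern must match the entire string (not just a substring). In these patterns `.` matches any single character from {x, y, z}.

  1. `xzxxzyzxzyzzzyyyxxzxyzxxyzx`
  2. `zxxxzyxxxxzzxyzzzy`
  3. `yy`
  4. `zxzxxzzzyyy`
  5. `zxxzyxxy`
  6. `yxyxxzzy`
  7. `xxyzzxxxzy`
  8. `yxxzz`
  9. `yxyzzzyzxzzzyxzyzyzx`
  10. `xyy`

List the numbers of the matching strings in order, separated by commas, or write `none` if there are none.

1 → no match
2 → match
3 → no match
4 → no match
5 → no match
6 → no match
7 → no match
8 → no match
9 → no match
10 → no match

2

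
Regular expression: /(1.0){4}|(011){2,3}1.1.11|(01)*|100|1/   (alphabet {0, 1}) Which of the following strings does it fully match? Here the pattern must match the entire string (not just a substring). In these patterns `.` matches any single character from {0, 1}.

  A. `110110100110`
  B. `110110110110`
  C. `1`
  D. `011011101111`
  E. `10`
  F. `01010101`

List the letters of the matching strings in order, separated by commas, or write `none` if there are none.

A, B, C, D, F

A → match
B → match
C → match
D → match
E → no match
F → match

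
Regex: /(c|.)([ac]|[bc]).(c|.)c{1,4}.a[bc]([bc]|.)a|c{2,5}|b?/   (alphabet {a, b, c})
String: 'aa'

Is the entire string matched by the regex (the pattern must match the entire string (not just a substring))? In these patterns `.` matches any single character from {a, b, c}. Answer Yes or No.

No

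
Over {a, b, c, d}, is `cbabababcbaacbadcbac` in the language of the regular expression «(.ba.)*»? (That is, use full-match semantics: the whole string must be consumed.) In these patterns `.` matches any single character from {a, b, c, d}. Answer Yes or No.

Yes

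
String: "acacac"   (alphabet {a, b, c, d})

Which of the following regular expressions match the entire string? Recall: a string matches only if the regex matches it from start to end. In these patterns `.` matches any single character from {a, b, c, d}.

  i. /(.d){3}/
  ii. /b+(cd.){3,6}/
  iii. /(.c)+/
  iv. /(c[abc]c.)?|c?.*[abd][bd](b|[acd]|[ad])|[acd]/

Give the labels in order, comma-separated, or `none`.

i → no match — must end with "d"
ii → no match — must start with "b"
iii → match
iv → no match

iii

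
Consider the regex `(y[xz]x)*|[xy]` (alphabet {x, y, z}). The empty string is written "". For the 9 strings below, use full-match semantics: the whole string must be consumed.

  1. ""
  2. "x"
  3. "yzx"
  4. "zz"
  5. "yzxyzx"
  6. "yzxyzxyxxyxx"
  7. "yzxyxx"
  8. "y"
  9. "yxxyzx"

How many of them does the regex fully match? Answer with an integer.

1 → match
2 → match
3 → match
4 → no match
5 → match
6 → match
7 → match
8 → match
9 → match
Total matched: 8

8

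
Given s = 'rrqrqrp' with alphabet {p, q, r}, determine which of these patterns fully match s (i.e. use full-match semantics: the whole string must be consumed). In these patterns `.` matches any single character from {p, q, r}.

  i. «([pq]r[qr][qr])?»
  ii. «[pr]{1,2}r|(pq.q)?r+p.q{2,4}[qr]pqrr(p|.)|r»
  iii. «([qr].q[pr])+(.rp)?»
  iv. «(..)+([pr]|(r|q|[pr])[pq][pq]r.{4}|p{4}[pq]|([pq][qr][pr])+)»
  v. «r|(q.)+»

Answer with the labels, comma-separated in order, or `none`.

iii, iv

i → no match
ii → no match
iii → match
iv → match
v → no match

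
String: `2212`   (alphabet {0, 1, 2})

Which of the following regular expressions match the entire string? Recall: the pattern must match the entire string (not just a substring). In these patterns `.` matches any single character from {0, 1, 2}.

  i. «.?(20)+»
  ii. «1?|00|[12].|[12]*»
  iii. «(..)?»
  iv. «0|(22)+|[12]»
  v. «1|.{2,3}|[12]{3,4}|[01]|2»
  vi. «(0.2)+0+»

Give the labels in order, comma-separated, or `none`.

i → no match — must end with `20`
ii → match
iii → no match
iv → no match
v → match
vi → no match — must start with `0`

ii, v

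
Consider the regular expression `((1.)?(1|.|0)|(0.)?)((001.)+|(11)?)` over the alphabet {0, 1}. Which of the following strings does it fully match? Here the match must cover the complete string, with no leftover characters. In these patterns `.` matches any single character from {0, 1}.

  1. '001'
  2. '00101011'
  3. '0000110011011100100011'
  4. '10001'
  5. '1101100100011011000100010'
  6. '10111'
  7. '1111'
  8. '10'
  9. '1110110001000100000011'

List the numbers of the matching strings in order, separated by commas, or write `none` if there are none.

6

1 → no match
2 → no match
3 → no match
4 → no match
5 → no match
6 → match
7 → no match
8 → no match
9 → no match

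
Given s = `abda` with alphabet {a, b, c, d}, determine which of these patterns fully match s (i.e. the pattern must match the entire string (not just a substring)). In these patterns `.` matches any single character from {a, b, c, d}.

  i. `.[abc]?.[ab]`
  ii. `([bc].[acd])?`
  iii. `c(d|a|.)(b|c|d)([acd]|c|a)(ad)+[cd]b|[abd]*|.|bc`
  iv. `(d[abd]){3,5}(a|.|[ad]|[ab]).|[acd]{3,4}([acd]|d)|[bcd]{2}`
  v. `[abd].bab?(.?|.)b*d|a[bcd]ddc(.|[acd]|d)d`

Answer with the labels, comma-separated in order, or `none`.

i, iii

i → match
ii → no match
iii → match
iv → no match
v → no match — must end with `d`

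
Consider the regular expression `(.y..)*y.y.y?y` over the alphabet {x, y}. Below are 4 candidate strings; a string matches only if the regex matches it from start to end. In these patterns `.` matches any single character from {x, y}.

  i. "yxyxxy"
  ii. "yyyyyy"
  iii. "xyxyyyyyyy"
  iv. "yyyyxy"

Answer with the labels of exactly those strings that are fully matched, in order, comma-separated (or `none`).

ii, iii

i → no match
ii → match
iii → match
iv → no match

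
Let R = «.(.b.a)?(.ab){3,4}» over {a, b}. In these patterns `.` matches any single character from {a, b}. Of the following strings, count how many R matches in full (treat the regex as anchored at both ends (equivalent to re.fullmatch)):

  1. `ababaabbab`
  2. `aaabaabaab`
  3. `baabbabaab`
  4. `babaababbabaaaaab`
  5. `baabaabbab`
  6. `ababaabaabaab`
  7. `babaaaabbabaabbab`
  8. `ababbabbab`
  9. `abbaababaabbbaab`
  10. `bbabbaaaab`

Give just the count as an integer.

7

1 → match
2 → match
3 → match
4 → no match
5 → match
6 → match
7 → match
8 → match
9 → no match
10 → no match
Total matched: 7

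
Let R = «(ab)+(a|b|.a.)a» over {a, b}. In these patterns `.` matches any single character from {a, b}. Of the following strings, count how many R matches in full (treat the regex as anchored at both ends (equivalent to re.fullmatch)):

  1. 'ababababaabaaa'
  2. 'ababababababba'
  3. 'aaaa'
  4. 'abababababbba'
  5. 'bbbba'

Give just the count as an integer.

1 → no match
2 → match
3 → no match — must start with 'ab'
4 → no match
5 → no match — must start with 'ab'
Total matched: 1

1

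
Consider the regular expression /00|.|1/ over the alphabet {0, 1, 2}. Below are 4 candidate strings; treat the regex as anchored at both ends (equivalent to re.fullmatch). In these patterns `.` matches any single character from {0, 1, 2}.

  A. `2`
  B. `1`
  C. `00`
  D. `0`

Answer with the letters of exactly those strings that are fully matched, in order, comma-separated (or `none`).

A, B, C, D

A → match
B → match
C → match
D → match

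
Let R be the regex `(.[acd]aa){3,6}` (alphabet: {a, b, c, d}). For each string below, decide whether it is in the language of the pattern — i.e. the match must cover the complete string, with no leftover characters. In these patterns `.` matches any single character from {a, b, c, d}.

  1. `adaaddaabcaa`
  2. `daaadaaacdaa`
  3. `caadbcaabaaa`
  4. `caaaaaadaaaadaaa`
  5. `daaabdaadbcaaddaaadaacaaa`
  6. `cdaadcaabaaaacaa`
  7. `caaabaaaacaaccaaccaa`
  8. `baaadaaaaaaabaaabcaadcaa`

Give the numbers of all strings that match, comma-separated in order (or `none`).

1, 2, 6, 7, 8

1 → match
2 → match
3 → no match
4 → no match
5 → no match
6 → match
7 → match
8 → match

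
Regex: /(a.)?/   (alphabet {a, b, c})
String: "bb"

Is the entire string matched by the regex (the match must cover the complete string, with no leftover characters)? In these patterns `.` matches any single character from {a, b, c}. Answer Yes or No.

No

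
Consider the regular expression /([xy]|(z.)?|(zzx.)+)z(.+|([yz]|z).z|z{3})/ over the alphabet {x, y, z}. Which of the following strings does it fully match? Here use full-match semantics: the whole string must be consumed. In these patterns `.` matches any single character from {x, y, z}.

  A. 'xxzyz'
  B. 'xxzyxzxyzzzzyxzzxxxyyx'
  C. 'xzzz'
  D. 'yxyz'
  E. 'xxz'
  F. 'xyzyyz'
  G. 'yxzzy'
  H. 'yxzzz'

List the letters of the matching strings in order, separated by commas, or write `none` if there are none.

C

A → no match
B → no match
C → match
D → no match
E → no match
F → no match
G → no match
H → no match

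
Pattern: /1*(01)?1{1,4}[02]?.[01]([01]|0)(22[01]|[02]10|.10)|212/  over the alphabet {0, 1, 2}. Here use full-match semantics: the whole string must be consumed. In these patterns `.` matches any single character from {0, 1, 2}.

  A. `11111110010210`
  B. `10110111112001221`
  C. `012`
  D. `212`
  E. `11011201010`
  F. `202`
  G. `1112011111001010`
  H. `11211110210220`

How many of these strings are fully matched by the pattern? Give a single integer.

A → match
B → no match
C. `012` → no match
D. `212` → match
E. `11011201010` → match
F. `202` → no match
G → no match
H → no match
Total matched: 3

3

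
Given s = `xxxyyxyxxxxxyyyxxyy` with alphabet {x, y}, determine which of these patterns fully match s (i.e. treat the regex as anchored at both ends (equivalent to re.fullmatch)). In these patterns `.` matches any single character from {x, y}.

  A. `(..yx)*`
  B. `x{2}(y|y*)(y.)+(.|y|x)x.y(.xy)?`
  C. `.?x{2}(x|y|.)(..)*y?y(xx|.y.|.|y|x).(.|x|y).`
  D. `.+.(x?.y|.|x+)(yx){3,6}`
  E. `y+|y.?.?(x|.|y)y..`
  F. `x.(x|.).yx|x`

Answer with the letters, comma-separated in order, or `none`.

A → no match
B → no match
C → match
D → no match — must end with `yx`
E → no match — must start with `y`
F → no match

C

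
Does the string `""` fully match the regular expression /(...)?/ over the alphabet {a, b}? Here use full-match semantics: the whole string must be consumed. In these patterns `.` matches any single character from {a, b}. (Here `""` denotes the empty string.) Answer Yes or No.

Yes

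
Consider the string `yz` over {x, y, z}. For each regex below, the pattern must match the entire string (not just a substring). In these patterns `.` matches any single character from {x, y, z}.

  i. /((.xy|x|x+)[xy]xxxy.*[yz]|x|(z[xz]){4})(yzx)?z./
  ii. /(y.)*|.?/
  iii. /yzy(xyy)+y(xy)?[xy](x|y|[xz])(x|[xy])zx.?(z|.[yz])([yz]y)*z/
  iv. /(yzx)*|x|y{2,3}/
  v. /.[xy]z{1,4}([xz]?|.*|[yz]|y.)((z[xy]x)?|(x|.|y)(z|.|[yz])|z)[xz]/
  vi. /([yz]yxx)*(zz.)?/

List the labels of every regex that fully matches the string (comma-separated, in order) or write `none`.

i → no match
ii → match
iii → no match — must start with `yzyxyy`
iv → no match
v → no match
vi → no match

ii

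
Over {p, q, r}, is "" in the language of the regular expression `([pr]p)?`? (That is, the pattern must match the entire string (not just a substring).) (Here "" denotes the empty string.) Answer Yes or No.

Yes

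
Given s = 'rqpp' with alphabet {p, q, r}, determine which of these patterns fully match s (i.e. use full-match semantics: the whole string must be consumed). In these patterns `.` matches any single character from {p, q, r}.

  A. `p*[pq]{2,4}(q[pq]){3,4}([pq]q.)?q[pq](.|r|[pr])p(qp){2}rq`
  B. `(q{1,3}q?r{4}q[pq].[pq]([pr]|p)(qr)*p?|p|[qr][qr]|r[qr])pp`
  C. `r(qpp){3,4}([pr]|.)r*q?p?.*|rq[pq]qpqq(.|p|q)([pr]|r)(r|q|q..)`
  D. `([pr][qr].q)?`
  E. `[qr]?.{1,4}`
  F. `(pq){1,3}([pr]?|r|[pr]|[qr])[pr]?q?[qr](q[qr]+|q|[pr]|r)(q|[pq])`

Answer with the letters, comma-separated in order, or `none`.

B, E

A → no match — must end with 'qprq'
B → match
C → no match
D → no match
E → match
F → no match — must start with 'pq'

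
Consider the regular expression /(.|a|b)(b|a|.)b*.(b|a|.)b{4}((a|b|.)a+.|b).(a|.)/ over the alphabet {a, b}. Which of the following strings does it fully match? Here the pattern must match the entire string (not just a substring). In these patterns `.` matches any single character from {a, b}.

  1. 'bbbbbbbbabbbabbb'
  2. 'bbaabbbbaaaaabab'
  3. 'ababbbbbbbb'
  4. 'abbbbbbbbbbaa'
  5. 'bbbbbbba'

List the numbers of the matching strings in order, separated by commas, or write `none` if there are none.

1 → no match
2 → match
3 → match
4 → match
5 → no match

2, 3, 4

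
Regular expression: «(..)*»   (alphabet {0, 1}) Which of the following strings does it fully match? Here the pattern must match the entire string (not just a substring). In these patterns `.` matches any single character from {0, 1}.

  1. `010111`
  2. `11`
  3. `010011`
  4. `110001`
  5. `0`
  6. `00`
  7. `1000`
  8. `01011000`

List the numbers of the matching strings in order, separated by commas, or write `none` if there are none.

1 → match
2 → match
3 → match
4 → match
5 → no match
6 → match
7 → match
8 → match

1, 2, 3, 4, 6, 7, 8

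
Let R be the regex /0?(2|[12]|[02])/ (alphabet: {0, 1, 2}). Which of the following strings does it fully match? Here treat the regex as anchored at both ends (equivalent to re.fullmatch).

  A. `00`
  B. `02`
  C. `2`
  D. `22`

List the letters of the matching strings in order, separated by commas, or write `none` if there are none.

A. `00` → match
B. `02` → match
C. `2` → match
D. `22` → no match

A, B, C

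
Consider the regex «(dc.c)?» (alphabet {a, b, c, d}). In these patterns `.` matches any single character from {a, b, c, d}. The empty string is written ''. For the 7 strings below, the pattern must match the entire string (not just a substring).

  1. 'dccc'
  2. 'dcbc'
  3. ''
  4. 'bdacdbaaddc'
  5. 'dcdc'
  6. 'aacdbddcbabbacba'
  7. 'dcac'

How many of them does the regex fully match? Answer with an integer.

5

1. 'dccc' → match
2. 'dcbc' → match
3. '' → match
4. 'bdacdbaaddc' → no match
5. 'dcdc' → match
6 → no match
7. 'dcac' → match
Total matched: 5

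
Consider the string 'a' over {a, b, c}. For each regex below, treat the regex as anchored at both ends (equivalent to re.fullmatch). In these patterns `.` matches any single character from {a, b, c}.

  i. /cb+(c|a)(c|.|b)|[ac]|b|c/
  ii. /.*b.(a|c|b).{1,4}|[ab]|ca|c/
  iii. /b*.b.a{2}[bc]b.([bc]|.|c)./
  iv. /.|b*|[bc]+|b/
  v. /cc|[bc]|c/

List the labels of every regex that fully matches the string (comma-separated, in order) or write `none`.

i, ii, iv

i → match
ii → match
iii → no match
iv → match
v → no match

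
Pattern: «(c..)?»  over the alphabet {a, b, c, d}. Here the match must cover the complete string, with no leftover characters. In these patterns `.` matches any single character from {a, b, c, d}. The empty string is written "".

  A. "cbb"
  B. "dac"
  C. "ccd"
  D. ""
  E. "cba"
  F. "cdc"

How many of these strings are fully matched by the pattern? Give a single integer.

A. "cbb" → match
B. "dac" → no match
C. "ccd" → match
D. "" → match
E. "cba" → match
F. "cdc" → match
Total matched: 5

5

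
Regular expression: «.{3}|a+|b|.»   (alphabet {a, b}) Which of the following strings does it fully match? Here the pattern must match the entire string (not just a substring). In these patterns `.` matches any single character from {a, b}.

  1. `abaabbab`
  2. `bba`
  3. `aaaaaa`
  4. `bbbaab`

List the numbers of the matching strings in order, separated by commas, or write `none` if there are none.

2, 3

1 → no match
2 → match
3 → match
4 → no match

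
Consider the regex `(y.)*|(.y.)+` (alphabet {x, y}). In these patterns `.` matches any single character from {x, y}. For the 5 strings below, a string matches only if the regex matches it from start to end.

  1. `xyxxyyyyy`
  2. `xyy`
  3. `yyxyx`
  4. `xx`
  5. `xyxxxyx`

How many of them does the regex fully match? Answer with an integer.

2

1 → match
2 → match
3 → no match
4 → no match
5 → no match
Total matched: 2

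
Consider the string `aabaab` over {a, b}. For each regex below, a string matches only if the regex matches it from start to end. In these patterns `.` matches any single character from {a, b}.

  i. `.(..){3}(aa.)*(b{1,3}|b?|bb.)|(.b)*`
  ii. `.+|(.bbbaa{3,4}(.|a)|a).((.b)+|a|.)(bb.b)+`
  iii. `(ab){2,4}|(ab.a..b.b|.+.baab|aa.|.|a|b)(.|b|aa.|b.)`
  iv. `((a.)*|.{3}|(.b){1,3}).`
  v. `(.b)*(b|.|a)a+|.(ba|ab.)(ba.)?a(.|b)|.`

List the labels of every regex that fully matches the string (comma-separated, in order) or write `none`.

ii, iii, v

i → no match
ii → match
iii → match
iv → no match
v → match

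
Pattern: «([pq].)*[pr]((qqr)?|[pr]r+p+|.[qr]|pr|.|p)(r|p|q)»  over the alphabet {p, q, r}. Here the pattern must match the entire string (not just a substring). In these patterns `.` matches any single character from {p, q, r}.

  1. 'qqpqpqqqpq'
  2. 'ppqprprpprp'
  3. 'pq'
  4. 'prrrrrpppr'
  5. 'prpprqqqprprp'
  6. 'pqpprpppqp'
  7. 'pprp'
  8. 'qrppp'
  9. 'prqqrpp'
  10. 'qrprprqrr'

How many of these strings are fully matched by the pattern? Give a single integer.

6

1 → match
2 → no match
3 → match
4 → match
5 → no match
6 → no match
7 → match
8 → match
9 → match
10 → no match
Total matched: 6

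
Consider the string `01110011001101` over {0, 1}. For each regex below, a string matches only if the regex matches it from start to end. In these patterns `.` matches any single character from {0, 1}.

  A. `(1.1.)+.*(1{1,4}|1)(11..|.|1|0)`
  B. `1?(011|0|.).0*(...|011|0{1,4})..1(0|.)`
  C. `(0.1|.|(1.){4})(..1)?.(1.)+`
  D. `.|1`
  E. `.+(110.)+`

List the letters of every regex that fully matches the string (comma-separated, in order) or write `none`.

E

A → no match — must start with `1`
B → no match
C → no match
D → no match
E → match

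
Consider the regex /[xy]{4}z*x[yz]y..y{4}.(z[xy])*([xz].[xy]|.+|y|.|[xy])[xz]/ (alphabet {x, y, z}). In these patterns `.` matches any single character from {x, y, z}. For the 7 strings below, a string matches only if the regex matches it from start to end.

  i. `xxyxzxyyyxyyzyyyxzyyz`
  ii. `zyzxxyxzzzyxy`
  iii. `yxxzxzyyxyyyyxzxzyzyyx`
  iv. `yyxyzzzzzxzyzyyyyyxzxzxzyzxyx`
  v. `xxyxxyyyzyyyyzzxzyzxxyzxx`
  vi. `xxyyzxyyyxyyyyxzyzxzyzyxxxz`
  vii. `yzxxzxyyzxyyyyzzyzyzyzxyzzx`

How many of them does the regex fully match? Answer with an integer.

i → no match
ii → no match
iii → no match
iv → match
v → match
vi → match
vii → no match
Total matched: 3

3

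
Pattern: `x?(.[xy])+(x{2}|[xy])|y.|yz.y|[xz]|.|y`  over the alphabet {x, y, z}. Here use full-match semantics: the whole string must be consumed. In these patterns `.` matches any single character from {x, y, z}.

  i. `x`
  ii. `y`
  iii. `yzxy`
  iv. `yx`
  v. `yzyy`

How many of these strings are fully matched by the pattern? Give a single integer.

i → match
ii → match
iii → match
iv → match
v → match
Total matched: 5

5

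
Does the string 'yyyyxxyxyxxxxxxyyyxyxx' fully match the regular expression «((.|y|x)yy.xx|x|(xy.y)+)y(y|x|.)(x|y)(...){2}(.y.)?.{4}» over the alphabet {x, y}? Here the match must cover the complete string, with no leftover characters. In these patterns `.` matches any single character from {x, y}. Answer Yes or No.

Yes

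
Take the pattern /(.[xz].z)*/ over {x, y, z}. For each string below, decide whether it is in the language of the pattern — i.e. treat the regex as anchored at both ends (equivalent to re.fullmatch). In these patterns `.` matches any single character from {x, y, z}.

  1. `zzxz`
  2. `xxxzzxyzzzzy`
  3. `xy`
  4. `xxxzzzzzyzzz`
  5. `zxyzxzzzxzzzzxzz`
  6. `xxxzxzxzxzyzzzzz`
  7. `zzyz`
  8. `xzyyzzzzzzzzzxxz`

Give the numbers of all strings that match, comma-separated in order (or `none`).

1, 4, 5, 6, 7

1 → match
2 → no match
3 → no match
4 → match
5 → match
6 → match
7 → match
8 → no match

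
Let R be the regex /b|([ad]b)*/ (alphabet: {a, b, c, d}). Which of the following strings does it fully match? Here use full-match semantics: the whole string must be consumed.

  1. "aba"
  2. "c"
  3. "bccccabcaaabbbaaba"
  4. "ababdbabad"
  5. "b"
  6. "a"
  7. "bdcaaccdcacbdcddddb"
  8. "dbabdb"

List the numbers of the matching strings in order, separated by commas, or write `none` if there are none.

5, 8

1. "aba" → no match
2. "c" → no match
3 → no match
4. "ababdbabad" → no match
5. "b" → match
6. "a" → no match
7 → no match
8. "dbabdb" → match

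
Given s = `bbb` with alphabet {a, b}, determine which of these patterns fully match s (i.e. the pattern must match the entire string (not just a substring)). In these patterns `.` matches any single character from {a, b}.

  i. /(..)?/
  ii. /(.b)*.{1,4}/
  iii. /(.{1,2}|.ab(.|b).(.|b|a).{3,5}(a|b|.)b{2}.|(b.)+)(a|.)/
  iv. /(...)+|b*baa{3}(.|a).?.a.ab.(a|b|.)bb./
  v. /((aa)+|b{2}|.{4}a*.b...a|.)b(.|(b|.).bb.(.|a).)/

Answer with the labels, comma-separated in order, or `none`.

ii, iii, iv, v

i → no match
ii → match
iii → match
iv → match
v → match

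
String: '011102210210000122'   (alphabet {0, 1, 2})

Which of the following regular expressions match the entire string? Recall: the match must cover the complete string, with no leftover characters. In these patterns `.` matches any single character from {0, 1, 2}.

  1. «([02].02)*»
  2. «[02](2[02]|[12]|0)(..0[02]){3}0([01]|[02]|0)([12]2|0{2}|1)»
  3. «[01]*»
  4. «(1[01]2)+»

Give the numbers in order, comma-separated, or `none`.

1 → no match
2 → match
3 → no match
4 → no match — must start with '1'

2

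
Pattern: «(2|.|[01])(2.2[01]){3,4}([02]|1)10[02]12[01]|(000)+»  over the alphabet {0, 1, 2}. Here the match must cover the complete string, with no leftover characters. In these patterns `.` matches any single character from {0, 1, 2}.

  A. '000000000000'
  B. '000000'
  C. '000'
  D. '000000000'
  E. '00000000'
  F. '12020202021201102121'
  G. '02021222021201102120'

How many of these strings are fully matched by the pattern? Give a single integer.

A. '000000000000' → match
B. '000000' → match
C. '000' → match
D. '000000000' → match
E. '00000000' → no match
F → match
G → match
Total matched: 6

6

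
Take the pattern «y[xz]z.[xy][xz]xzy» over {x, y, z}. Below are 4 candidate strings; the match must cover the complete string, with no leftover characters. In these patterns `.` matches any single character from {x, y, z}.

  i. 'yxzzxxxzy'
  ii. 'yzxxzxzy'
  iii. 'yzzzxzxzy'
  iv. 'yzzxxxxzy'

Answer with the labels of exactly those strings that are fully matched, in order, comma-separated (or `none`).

i → match
ii → no match
iii → match
iv → match

i, iii, iv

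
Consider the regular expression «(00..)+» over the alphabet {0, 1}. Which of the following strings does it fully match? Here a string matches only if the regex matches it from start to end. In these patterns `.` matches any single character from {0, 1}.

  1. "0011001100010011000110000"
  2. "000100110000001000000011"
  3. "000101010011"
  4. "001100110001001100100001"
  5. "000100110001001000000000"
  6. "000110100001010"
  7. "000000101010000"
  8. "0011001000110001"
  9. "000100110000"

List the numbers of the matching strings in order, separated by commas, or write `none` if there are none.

1 → no match
2 → match
3 → no match
4 → match
5 → match
6 → no match
7 → no match
8 → match
9 → match

2, 4, 5, 8, 9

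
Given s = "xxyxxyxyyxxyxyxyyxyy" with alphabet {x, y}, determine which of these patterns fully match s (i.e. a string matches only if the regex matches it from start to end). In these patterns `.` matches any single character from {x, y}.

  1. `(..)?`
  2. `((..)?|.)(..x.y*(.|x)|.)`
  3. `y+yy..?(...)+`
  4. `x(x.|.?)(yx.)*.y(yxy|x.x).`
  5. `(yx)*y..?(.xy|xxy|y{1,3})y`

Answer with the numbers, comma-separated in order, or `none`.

1 → no match
2 → no match
3 → no match — must start with "y"
4 → match
5 → no match

4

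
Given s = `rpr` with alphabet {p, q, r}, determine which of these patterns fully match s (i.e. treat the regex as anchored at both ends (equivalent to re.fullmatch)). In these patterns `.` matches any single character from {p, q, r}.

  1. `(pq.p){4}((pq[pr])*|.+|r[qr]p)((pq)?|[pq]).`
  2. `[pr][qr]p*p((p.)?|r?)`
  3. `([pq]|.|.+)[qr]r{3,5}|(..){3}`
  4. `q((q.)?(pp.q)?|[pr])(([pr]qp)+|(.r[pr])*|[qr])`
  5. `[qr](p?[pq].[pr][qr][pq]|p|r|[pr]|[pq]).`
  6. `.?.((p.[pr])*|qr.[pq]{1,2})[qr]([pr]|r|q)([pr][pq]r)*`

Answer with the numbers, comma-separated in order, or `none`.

5

1 → no match — must start with `pq`
2 → no match
3 → no match
4 → no match — must start with `q`
5 → match
6 → no match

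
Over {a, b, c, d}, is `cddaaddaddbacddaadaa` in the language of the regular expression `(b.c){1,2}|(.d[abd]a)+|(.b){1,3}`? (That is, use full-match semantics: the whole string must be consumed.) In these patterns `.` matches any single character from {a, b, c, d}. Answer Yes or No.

Yes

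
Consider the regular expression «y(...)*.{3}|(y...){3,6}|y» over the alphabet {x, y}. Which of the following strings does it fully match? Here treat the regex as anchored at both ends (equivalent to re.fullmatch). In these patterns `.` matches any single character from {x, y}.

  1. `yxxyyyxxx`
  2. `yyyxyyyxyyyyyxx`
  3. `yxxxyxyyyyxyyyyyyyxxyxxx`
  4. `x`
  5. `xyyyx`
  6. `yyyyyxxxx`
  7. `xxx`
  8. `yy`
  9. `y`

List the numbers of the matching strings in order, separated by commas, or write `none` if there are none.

3, 9

1. `yxxyyyxxx` → no match
2 → no match
3 → match
4. `x` → no match — must start with `y`
5. `xyyyx` → no match — must start with `y`
6. `yyyyyxxxx` → no match
7. `xxx` → no match — must start with `y`
8. `yy` → no match
9. `y` → match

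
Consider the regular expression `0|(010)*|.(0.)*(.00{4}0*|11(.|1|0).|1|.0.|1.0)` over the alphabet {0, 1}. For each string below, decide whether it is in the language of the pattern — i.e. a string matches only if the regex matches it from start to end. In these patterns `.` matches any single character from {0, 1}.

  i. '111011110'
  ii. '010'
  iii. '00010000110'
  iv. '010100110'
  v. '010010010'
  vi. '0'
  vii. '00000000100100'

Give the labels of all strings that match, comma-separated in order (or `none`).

i → no match
ii → match
iii → no match
iv → no match
v → match
vi → match
vii → match

ii, v, vi, vii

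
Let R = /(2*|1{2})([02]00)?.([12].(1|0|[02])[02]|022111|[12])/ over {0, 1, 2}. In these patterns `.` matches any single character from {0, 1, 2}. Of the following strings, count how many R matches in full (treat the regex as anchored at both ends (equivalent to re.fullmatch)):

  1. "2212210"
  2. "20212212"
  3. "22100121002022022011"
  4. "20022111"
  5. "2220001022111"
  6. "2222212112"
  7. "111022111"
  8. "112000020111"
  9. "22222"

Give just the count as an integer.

1. "2212210" → match
2. "20212212" → no match
3 → no match
4. "20022111" → match
5 → match
6. "2222212112" → match
7. "111022111" → match
8. "112000020111" → no match
9. "22222" → match
Total matched: 6

6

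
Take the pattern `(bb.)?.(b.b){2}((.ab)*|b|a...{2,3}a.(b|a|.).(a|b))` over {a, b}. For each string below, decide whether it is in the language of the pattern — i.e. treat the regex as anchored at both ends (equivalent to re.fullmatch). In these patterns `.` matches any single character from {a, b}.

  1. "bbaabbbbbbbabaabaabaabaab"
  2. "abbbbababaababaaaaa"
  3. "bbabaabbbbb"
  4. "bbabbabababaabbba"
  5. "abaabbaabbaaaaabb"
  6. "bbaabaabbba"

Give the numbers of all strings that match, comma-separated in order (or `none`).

1, 4

1 → match
2 → no match
3 → no match
4 → match
5 → no match
6 → no match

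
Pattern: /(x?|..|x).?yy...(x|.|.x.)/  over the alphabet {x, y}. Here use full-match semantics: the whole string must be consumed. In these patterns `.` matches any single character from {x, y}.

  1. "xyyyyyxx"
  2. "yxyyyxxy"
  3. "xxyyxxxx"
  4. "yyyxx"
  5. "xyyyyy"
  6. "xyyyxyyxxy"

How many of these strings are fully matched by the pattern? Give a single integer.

4

1 → match
2 → match
3 → match
4 → no match
5 → no match
6 → match
Total matched: 4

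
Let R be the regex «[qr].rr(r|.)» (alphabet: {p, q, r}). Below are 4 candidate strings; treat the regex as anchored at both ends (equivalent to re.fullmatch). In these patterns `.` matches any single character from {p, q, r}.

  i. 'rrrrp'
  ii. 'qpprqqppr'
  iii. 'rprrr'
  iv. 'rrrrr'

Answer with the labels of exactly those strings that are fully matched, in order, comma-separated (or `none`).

i → match
ii → no match
iii → match
iv → match

i, iii, iv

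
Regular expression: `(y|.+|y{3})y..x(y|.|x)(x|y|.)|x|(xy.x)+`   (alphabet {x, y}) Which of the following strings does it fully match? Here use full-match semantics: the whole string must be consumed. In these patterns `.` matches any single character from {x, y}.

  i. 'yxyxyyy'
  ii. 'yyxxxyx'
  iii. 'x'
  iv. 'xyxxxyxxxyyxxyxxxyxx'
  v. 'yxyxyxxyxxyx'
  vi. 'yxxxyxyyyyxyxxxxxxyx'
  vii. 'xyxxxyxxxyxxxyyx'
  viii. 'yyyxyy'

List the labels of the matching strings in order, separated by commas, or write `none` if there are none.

i → no match
ii → match
iii → match
iv → match
v → no match
vi → no match
vii → match
viii → no match

ii, iii, iv, vii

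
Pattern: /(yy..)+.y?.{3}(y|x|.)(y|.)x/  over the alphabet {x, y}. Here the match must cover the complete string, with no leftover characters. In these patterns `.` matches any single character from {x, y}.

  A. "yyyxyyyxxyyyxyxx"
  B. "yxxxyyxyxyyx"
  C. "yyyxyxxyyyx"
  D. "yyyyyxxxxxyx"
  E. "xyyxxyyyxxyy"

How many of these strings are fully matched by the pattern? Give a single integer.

2

A → match
B → no match — must start with "yy"
C → match
D → no match
E → no match — must start with "yy"
Total matched: 2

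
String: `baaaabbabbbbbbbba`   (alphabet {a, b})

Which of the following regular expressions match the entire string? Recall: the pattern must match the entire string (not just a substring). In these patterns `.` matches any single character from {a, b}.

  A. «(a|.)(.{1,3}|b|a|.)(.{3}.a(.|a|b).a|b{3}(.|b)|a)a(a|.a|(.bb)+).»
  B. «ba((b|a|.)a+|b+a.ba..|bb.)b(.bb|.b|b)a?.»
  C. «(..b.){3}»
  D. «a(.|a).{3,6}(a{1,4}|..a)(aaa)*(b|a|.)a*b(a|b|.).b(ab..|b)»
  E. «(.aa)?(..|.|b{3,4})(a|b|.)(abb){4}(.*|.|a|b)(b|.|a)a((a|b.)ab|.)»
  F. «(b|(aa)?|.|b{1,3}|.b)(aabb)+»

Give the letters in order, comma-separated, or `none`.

A

A → match
B → no match
C → no match
D → no match — must start with `a`
E → no match
F → no match — must end with `aabb`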